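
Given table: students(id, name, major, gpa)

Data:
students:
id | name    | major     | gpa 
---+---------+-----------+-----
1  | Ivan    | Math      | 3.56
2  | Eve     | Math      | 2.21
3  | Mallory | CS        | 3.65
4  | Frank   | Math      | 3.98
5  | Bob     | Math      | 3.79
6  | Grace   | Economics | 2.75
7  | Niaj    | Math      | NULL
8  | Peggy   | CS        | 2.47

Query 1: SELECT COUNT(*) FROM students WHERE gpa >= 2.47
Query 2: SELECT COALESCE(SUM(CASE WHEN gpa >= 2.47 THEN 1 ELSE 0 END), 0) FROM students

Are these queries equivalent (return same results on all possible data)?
Yes, equivalent

Both queries return: [(6,)]

Reason: COUNT with WHERE vs conditional SUM (COALESCE handles empty-table NULL)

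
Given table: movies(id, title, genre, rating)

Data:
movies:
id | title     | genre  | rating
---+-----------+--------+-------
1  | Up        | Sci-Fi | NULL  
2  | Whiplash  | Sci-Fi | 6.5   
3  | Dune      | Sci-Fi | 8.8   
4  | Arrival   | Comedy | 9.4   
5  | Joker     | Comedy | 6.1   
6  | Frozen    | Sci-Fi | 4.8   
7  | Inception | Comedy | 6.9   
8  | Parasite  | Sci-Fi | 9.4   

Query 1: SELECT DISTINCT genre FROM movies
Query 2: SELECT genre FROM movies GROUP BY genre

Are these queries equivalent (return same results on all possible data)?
Yes, equivalent

Both queries return: [('Comedy',), ('Sci-Fi',)]

Reason: Both get unique genres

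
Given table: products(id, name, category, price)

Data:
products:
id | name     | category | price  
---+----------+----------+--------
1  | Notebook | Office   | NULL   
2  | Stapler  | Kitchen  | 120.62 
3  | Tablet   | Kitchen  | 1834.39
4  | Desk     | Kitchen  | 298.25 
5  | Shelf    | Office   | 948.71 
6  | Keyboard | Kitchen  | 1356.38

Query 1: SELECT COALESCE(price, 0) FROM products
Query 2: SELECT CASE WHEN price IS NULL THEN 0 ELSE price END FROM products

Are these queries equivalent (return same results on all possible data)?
Yes, equivalent

Both queries return: [(0,), (120.62,), (298.25,), (948.71,), (1356.38,), (1834.39,)]

Reason: COALESCE vs CASE for NULL handling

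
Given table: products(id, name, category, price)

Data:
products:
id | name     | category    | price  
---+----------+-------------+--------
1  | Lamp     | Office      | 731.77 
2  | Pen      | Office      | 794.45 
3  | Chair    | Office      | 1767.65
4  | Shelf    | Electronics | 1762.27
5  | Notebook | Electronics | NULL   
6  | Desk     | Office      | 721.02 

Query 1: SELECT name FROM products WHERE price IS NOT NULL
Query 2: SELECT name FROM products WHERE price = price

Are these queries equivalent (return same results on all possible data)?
Yes, equivalent

Both queries return: [('Chair',), ('Desk',), ('Lamp',), ('Pen',), ('Shelf',)]

Reason: IS NOT NULL vs self-equality (both exclude NULLs)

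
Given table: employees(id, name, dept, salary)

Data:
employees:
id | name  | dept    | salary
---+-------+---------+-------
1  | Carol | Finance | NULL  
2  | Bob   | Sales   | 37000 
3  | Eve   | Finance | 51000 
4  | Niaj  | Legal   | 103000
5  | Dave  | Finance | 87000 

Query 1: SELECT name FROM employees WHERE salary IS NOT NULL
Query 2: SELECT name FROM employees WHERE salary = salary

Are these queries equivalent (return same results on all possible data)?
Yes, equivalent

Both queries return: [('Bob',), ('Dave',), ('Eve',), ('Niaj',)]

Reason: IS NOT NULL vs self-equality (both exclude NULLs)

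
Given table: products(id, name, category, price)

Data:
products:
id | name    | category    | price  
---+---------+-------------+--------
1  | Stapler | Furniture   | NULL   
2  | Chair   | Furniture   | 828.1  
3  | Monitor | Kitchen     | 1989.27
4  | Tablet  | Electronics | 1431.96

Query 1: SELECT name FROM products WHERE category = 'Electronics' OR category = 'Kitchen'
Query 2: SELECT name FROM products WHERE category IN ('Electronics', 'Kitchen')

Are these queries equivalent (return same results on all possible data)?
Yes, equivalent

Both queries return: [('Monitor',), ('Tablet',)]

Reason: OR vs IN are equivalent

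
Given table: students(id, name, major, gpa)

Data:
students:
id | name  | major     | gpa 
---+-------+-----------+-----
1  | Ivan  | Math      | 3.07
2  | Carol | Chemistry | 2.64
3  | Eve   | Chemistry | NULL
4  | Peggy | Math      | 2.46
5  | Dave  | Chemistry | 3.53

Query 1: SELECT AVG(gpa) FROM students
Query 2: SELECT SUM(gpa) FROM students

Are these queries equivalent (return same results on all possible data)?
No, not equivalent

Query 1 returns: [(2.925,)]
Query 2 returns: [(11.7,)]

Reason: AVG vs SUM give different aggregate values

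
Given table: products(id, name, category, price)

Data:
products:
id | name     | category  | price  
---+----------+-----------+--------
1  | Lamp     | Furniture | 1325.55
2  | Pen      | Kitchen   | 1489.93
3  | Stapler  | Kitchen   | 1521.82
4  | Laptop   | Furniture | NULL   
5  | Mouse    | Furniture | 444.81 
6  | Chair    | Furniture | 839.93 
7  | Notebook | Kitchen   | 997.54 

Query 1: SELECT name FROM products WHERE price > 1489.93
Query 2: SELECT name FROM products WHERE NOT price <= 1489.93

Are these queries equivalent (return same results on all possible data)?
Yes, equivalent

Both queries return: [('Stapler',)]

Reason: Both filter price > 1489.93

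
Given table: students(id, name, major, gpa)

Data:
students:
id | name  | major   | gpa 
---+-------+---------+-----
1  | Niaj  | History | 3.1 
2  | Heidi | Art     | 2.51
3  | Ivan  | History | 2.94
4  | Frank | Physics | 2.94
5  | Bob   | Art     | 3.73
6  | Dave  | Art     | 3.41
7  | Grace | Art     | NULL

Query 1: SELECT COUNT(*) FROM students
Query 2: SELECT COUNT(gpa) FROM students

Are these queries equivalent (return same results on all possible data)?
No, not equivalent

Query 1 returns: [(7,)]
Query 2 returns: [(6,)]

Reason: COUNT(*) includes NULLs, COUNT(column) excludes them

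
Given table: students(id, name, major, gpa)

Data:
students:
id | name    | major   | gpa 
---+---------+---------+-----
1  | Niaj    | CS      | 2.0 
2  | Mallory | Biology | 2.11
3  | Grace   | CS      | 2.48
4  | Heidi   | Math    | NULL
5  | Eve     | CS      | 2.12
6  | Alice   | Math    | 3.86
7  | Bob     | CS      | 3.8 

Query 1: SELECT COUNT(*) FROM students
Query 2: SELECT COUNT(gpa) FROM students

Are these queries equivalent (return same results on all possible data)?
No, not equivalent

Query 1 returns: [(7,)]
Query 2 returns: [(6,)]

Reason: COUNT(*) includes NULLs, COUNT(column) excludes them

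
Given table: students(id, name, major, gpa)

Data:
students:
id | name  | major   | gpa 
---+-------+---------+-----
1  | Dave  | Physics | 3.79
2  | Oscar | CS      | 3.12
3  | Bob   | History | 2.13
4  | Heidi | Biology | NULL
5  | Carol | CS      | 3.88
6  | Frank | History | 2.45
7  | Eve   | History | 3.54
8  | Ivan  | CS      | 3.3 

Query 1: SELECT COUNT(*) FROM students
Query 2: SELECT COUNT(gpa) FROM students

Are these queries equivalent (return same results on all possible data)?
No, not equivalent

Query 1 returns: [(8,)]
Query 2 returns: [(7,)]

Reason: COUNT(*) includes NULLs, COUNT(column) excludes them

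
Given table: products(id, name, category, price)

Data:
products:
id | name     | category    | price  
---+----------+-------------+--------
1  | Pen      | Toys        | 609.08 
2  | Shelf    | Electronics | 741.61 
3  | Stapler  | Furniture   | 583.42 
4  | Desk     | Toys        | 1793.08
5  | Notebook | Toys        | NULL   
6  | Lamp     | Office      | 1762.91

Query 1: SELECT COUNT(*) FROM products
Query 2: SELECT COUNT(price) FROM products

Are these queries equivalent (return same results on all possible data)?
No, not equivalent

Query 1 returns: [(6,)]
Query 2 returns: [(5,)]

Reason: COUNT(*) includes NULLs, COUNT(column) excludes them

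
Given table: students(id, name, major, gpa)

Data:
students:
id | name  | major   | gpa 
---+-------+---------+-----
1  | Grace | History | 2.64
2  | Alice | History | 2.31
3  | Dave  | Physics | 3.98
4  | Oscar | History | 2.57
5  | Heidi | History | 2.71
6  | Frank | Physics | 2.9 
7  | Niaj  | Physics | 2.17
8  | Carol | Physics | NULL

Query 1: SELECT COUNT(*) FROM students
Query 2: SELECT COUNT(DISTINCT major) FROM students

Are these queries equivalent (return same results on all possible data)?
No, not equivalent

Query 1 returns: [(8,)]
Query 2 returns: [(2,)]

Reason: COUNT(*) counts rows, COUNT(DISTINCT major) counts unique majors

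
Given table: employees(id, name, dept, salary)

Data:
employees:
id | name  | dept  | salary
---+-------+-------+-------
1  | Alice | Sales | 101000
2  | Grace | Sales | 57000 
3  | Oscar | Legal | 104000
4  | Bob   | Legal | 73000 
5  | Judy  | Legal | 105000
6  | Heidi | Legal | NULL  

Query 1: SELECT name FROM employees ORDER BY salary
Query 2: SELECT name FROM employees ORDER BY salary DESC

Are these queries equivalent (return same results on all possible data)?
No, not equivalent

Query 1 returns: [('Heidi',), ('Grace',), ('Bob',), ('Alice',), ('Oscar',), ('Judy',)]
Query 2 returns: [('Judy',), ('Oscar',), ('Alice',), ('Bob',), ('Grace',), ('Heidi',)]

Reason: ASC vs DESC gives opposite ordering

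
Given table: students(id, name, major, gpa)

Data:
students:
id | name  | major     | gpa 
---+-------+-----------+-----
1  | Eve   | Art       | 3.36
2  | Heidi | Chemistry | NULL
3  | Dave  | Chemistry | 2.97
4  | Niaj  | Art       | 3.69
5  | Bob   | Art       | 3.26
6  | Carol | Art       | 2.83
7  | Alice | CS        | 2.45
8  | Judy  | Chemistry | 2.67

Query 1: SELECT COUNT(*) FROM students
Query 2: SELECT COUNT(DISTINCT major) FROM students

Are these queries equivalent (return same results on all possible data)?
No, not equivalent

Query 1 returns: [(8,)]
Query 2 returns: [(3,)]

Reason: COUNT(*) counts rows, COUNT(DISTINCT major) counts unique majors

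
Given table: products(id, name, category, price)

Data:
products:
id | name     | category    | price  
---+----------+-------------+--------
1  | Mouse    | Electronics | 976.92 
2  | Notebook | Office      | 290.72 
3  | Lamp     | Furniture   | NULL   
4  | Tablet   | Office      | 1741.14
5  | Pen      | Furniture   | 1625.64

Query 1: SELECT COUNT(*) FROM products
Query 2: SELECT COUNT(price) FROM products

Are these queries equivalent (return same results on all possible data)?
No, not equivalent

Query 1 returns: [(5,)]
Query 2 returns: [(4,)]

Reason: COUNT(*) includes NULLs, COUNT(column) excludes them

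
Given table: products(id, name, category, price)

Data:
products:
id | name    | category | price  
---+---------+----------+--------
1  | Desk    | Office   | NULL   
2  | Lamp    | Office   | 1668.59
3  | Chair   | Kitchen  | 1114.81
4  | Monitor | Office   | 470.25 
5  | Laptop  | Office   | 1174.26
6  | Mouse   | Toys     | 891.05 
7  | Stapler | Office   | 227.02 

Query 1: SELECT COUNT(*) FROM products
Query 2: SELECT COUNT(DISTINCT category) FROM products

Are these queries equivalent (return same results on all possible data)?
No, not equivalent

Query 1 returns: [(7,)]
Query 2 returns: [(3,)]

Reason: COUNT(*) counts rows, COUNT(DISTINCT category) counts unique categorys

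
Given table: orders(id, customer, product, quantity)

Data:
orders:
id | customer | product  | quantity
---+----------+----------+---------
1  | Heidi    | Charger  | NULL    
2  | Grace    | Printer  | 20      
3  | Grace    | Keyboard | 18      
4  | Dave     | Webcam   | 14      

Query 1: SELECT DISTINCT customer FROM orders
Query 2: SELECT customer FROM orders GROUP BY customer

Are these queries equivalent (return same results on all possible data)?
Yes, equivalent

Both queries return: [('Dave',), ('Grace',), ('Heidi',)]

Reason: Both get unique customers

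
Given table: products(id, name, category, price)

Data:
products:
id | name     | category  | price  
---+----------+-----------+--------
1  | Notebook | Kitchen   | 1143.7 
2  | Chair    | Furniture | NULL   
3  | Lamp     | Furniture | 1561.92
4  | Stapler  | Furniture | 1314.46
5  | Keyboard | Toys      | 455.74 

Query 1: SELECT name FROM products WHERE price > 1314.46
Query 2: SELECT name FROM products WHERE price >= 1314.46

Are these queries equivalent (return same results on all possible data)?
No, not equivalent

Query 1 returns: [('Lamp',)]
Query 2 returns: [('Lamp',), ('Stapler',)]

Reason: > vs >= gives different results when price = 1314.46 exists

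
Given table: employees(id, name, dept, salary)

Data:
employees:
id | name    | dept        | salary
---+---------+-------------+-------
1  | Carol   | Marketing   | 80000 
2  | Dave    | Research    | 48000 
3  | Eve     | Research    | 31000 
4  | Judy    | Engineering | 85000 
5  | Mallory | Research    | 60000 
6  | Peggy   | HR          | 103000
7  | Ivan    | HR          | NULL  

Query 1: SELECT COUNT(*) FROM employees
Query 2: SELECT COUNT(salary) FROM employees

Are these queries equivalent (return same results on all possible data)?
No, not equivalent

Query 1 returns: [(7,)]
Query 2 returns: [(6,)]

Reason: COUNT(*) includes NULLs, COUNT(column) excludes them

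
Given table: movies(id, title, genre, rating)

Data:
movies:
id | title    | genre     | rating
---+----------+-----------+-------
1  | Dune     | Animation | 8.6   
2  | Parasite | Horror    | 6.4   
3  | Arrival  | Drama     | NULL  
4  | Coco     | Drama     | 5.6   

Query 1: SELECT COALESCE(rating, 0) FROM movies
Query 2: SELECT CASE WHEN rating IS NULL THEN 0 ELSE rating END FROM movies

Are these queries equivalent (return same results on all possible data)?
Yes, equivalent

Both queries return: [(0,), (5.6,), (6.4,), (8.6,)]

Reason: COALESCE vs CASE for NULL handling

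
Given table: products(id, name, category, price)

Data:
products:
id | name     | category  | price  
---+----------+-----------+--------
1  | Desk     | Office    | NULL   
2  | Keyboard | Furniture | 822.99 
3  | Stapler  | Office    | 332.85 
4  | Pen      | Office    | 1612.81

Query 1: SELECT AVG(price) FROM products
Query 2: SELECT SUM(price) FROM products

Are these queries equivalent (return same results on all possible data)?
No, not equivalent

Query 1 returns: [(922.8833333333333,)]
Query 2 returns: [(2768.65,)]

Reason: AVG vs SUM give different aggregate values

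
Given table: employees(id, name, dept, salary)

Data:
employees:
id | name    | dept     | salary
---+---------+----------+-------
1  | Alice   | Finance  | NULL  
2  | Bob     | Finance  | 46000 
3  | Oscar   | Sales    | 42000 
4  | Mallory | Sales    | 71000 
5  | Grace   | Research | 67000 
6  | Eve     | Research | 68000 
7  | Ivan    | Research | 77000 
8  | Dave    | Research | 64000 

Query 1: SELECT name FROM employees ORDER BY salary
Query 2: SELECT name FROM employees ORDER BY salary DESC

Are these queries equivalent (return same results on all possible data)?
No, not equivalent

Query 1 returns: [('Alice',), ('Oscar',), ('Bob',), ('Dave',), ('Grace',), ('Eve',), ('Mallory',), ('Ivan',)]
Query 2 returns: [('Ivan',), ('Mallory',), ('Eve',), ('Grace',), ('Dave',), ('Bob',), ('Oscar',), ('Alice',)]

Reason: ASC vs DESC gives opposite ordering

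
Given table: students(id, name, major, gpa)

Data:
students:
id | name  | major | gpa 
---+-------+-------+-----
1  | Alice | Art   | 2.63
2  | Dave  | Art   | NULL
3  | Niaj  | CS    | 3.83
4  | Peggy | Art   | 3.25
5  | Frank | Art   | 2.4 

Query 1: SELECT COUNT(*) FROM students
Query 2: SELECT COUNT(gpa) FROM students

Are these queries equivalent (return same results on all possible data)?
No, not equivalent

Query 1 returns: [(5,)]
Query 2 returns: [(4,)]

Reason: COUNT(*) includes NULLs, COUNT(column) excludes them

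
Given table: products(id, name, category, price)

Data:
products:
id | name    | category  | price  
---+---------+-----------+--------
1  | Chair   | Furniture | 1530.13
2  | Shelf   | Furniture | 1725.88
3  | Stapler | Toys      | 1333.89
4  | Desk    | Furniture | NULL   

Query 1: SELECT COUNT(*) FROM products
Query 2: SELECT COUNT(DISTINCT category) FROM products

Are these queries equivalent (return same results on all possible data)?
No, not equivalent

Query 1 returns: [(4,)]
Query 2 returns: [(2,)]

Reason: COUNT(*) counts rows, COUNT(DISTINCT category) counts unique categorys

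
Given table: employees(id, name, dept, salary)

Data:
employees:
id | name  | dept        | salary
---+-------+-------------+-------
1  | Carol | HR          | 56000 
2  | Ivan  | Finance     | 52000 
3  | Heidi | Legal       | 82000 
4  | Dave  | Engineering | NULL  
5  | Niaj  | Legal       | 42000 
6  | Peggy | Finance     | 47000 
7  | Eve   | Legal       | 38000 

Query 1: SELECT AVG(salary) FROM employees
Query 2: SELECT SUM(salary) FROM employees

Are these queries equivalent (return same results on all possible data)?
No, not equivalent

Query 1 returns: [(52833.333333333336,)]
Query 2 returns: [(317000,)]

Reason: AVG vs SUM give different aggregate values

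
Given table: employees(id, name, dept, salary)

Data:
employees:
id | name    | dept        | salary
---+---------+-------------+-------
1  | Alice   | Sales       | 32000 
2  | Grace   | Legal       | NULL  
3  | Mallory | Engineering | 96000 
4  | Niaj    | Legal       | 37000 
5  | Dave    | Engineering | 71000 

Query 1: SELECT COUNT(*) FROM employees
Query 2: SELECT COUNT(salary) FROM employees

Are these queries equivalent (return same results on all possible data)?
No, not equivalent

Query 1 returns: [(5,)]
Query 2 returns: [(4,)]

Reason: COUNT(*) includes NULLs, COUNT(column) excludes them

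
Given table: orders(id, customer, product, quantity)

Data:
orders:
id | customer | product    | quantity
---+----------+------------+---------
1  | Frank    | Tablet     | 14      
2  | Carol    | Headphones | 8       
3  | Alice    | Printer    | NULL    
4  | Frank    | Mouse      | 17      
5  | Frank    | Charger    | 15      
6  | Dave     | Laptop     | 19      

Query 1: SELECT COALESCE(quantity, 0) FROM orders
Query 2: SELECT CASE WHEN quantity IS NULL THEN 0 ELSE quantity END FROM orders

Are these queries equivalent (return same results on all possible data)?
Yes, equivalent

Both queries return: [(0,), (8,), (14,), (15,), (17,), (19,)]

Reason: COALESCE vs CASE for NULL handling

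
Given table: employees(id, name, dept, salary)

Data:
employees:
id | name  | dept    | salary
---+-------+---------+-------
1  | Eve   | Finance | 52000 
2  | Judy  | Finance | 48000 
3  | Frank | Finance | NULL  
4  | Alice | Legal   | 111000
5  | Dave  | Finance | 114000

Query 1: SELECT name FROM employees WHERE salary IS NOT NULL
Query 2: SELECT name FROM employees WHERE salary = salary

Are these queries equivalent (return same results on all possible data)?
Yes, equivalent

Both queries return: [('Alice',), ('Dave',), ('Eve',), ('Judy',)]

Reason: IS NOT NULL vs self-equality (both exclude NULLs)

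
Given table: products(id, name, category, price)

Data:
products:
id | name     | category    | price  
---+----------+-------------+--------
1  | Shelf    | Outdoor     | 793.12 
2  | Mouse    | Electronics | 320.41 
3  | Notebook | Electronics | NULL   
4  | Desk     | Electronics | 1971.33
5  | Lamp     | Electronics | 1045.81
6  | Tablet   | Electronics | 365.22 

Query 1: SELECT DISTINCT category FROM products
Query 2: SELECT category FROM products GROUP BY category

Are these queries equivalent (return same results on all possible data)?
Yes, equivalent

Both queries return: [('Electronics',), ('Outdoor',)]

Reason: Both get unique categorys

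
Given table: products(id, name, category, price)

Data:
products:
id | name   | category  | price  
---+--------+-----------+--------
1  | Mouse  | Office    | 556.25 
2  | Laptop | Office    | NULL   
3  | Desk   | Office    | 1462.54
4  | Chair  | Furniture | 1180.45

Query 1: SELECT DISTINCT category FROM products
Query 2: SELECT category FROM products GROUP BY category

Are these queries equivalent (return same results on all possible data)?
Yes, equivalent

Both queries return: [('Furniture',), ('Office',)]

Reason: Both get unique categorys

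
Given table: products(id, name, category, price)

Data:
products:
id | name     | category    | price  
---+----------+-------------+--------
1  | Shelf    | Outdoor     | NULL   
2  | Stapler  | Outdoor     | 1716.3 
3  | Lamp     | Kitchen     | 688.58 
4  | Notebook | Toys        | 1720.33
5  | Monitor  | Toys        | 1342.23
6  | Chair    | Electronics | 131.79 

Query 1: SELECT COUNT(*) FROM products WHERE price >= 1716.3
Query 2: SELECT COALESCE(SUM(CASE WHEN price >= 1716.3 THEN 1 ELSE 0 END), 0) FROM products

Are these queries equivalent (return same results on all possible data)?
Yes, equivalent

Both queries return: [(2,)]

Reason: COUNT with WHERE vs conditional SUM (COALESCE handles empty-table NULL)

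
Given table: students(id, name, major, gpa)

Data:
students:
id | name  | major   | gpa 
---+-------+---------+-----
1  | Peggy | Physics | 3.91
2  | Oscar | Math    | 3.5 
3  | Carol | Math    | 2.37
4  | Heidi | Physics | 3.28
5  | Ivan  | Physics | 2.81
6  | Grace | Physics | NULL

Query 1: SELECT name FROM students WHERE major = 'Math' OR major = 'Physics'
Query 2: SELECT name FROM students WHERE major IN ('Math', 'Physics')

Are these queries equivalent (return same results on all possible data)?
Yes, equivalent

Both queries return: [('Carol',), ('Grace',), ('Heidi',), ('Ivan',), ('Oscar',), ('Peggy',)]

Reason: OR vs IN are equivalent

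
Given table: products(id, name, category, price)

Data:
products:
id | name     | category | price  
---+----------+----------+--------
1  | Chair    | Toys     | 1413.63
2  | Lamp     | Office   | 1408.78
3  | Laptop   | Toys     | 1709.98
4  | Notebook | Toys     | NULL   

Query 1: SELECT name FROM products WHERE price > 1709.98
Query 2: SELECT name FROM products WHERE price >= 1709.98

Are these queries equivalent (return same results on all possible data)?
No, not equivalent

Query 1 returns: []
Query 2 returns: [('Laptop',)]

Reason: > vs >= gives different results when price = 1709.98 exists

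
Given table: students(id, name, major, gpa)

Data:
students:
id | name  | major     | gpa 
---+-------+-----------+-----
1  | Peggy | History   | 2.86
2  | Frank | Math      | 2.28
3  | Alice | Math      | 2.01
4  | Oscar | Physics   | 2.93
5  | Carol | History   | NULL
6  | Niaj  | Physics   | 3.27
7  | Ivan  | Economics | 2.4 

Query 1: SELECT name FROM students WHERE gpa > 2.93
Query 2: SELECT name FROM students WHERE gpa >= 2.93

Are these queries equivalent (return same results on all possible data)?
No, not equivalent

Query 1 returns: [('Niaj',)]
Query 2 returns: [('Oscar',), ('Niaj',)]

Reason: > vs >= gives different results when gpa = 2.93 exists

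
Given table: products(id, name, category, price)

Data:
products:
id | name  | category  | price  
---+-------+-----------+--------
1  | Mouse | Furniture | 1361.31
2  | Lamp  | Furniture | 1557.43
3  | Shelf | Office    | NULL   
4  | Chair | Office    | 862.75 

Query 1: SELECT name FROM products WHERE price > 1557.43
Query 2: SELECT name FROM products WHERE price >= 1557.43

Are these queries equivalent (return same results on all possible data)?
No, not equivalent

Query 1 returns: []
Query 2 returns: [('Lamp',)]

Reason: > vs >= gives different results when price = 1557.43 exists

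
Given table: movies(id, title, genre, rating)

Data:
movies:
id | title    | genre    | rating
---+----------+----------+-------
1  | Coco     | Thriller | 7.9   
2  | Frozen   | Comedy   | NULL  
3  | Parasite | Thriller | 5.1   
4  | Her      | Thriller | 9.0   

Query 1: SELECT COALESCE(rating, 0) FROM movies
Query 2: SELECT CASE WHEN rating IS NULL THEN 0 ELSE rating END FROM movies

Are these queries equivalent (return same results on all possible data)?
Yes, equivalent

Both queries return: [(0,), (5.1,), (7.9,), (9.0,)]

Reason: COALESCE vs CASE for NULL handling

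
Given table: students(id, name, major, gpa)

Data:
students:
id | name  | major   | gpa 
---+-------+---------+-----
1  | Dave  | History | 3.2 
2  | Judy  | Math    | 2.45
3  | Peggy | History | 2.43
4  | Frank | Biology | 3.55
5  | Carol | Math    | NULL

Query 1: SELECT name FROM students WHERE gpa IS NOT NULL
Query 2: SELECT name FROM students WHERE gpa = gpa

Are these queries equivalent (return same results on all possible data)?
Yes, equivalent

Both queries return: [('Dave',), ('Frank',), ('Judy',), ('Peggy',)]

Reason: IS NOT NULL vs self-equality (both exclude NULLs)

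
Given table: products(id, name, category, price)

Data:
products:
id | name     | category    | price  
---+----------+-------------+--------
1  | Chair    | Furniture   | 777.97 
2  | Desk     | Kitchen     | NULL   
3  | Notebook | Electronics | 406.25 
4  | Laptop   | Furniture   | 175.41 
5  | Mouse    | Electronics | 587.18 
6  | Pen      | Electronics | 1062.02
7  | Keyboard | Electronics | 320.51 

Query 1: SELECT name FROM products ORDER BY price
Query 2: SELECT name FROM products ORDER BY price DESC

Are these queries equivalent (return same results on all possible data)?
No, not equivalent

Query 1 returns: [('Desk',), ('Laptop',), ('Keyboard',), ('Notebook',), ('Mouse',), ('Chair',), ('Pen',)]
Query 2 returns: [('Pen',), ('Chair',), ('Mouse',), ('Notebook',), ('Keyboard',), ('Laptop',), ('Desk',)]

Reason: ASC vs DESC gives opposite ordering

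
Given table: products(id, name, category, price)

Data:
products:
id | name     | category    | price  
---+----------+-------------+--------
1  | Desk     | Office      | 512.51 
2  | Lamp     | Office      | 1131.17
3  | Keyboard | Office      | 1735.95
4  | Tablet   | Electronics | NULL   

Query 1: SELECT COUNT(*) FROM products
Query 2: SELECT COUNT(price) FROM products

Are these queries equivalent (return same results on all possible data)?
No, not equivalent

Query 1 returns: [(4,)]
Query 2 returns: [(3,)]

Reason: COUNT(*) includes NULLs, COUNT(column) excludes them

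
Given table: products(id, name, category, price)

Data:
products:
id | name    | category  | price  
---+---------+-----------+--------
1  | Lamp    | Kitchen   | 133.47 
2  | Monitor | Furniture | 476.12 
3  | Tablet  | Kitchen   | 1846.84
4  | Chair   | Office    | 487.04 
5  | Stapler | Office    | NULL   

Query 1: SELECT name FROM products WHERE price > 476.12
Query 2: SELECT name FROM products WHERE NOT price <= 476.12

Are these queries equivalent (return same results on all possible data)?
Yes, equivalent

Both queries return: [('Chair',), ('Tablet',)]

Reason: Both filter price > 476.12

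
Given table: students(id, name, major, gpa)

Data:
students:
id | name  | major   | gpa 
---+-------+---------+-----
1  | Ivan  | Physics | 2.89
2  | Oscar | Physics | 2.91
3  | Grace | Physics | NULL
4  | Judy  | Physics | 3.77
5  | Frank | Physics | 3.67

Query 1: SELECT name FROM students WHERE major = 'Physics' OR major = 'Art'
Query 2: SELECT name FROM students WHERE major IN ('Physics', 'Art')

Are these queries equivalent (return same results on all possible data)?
Yes, equivalent

Both queries return: [('Frank',), ('Grace',), ('Ivan',), ('Judy',), ('Oscar',)]

Reason: OR vs IN are equivalent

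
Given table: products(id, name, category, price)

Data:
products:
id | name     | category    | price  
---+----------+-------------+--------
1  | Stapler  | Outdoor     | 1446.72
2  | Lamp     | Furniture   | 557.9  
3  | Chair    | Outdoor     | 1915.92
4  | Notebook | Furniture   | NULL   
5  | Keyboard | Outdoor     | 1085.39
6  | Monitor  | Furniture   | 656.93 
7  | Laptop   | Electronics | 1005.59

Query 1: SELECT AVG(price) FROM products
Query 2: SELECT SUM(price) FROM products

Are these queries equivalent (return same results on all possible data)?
No, not equivalent

Query 1 returns: [(1111.4083333333333,)]
Query 2 returns: [(6668.45,)]

Reason: AVG vs SUM give different aggregate values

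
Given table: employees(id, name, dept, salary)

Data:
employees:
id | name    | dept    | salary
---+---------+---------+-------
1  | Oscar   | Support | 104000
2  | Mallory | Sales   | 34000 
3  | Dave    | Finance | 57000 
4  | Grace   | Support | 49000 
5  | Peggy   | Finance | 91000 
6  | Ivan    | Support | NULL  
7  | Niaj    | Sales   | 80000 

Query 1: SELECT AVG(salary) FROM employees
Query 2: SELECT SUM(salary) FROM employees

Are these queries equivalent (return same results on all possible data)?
No, not equivalent

Query 1 returns: [(69166.66666666667,)]
Query 2 returns: [(415000,)]

Reason: AVG vs SUM give different aggregate values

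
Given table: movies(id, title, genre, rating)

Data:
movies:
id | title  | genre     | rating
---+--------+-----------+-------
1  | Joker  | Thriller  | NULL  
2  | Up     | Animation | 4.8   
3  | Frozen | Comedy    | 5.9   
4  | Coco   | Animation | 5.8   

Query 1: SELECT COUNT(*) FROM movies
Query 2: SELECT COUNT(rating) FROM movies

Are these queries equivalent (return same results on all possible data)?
No, not equivalent

Query 1 returns: [(4,)]
Query 2 returns: [(3,)]

Reason: COUNT(*) includes NULLs, COUNT(column) excludes them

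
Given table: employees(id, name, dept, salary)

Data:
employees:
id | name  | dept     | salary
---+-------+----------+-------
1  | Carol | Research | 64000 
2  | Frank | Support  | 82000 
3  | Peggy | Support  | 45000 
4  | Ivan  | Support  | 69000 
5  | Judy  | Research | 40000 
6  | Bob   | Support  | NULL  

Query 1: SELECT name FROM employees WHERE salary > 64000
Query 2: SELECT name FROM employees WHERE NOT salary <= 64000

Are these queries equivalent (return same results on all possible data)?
Yes, equivalent

Both queries return: [('Frank',), ('Ivan',)]

Reason: Both filter salary > 64000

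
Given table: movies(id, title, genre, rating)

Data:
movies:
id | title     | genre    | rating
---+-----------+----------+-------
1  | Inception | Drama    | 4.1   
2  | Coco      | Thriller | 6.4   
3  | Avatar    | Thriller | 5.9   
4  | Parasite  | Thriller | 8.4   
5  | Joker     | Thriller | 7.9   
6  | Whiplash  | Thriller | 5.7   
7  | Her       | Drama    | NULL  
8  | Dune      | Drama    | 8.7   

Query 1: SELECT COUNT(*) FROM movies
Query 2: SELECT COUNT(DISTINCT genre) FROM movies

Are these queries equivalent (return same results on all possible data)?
No, not equivalent

Query 1 returns: [(8,)]
Query 2 returns: [(2,)]

Reason: COUNT(*) counts rows, COUNT(DISTINCT genre) counts unique genres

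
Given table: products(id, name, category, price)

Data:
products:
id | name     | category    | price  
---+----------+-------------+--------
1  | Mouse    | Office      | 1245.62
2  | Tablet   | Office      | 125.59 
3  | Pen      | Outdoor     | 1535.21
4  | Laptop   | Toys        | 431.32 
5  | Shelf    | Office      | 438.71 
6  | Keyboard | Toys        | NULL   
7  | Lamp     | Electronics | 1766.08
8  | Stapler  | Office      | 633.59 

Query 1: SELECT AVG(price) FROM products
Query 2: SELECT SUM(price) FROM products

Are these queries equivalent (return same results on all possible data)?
No, not equivalent

Query 1 returns: [(882.3028571428571,)]
Query 2 returns: [(6176.12,)]

Reason: AVG vs SUM give different aggregate values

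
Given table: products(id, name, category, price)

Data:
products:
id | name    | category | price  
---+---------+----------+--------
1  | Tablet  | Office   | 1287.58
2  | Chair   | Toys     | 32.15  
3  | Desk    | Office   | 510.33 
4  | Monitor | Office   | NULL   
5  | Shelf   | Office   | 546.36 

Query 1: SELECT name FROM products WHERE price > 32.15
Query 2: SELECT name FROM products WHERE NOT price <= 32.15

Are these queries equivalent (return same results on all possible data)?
Yes, equivalent

Both queries return: [('Desk',), ('Shelf',), ('Tablet',)]

Reason: Both filter price > 32.15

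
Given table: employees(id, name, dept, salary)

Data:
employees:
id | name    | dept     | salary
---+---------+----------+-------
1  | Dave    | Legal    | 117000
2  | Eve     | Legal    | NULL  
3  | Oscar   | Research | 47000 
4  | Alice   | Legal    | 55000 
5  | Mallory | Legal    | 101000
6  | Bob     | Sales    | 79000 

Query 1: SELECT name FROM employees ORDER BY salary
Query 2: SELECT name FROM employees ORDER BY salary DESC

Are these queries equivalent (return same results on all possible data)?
No, not equivalent

Query 1 returns: [('Eve',), ('Oscar',), ('Alice',), ('Bob',), ('Mallory',), ('Dave',)]
Query 2 returns: [('Dave',), ('Mallory',), ('Bob',), ('Alice',), ('Oscar',), ('Eve',)]

Reason: ASC vs DESC gives opposite ordering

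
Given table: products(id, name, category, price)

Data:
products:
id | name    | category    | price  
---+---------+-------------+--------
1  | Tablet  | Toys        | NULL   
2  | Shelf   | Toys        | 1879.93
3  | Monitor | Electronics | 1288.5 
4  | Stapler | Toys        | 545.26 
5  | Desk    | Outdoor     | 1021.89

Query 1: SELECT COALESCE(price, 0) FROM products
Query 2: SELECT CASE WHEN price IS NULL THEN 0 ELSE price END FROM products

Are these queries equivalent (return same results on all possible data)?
Yes, equivalent

Both queries return: [(0,), (545.26,), (1021.89,), (1288.5,), (1879.93,)]

Reason: COALESCE vs CASE for NULL handling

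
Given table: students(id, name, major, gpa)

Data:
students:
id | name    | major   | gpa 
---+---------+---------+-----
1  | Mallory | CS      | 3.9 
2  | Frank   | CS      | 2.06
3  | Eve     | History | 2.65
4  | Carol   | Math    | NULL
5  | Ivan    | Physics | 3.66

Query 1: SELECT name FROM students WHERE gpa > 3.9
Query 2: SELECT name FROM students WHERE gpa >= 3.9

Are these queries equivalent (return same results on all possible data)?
No, not equivalent

Query 1 returns: []
Query 2 returns: [('Mallory',)]

Reason: > vs >= gives different results when gpa = 3.9 exists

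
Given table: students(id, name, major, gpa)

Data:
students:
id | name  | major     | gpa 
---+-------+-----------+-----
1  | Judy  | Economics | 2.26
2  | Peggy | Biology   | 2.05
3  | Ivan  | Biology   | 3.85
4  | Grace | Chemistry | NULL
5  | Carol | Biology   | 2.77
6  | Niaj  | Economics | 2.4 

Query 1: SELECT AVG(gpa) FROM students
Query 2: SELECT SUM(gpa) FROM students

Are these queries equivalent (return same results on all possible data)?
No, not equivalent

Query 1 returns: [(2.666,)]
Query 2 returns: [(13.33,)]

Reason: AVG vs SUM give different aggregate values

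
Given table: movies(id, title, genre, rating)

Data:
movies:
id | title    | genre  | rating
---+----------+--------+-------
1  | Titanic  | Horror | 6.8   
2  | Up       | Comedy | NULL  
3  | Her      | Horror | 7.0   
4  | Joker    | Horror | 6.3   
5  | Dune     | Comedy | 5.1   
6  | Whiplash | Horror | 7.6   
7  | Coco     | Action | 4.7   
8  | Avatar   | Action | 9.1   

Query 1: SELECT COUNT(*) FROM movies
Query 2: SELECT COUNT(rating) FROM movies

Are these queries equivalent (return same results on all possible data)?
No, not equivalent

Query 1 returns: [(8,)]
Query 2 returns: [(7,)]

Reason: COUNT(*) includes NULLs, COUNT(column) excludes them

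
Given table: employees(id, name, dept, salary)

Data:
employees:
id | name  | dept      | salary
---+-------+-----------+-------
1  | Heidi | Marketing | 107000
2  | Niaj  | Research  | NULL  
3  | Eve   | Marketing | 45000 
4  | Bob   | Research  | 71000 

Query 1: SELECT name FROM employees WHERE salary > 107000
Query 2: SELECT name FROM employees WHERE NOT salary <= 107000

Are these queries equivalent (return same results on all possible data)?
Yes, equivalent

Both queries return: []

Reason: Both filter salary > 107000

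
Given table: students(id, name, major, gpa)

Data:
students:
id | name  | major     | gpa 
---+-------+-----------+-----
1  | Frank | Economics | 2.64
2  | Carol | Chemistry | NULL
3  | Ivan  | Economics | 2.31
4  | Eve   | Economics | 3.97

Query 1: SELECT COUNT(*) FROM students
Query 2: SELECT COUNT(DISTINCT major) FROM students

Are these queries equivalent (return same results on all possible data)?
No, not equivalent

Query 1 returns: [(4,)]
Query 2 returns: [(2,)]

Reason: COUNT(*) counts rows, COUNT(DISTINCT major) counts unique majors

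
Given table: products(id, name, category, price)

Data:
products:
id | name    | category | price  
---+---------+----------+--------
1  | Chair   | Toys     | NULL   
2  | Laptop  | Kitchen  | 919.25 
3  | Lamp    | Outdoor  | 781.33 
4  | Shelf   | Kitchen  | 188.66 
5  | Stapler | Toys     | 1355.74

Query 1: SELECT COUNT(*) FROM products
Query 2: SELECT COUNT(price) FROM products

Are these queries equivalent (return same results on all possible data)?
No, not equivalent

Query 1 returns: [(5,)]
Query 2 returns: [(4,)]

Reason: COUNT(*) includes NULLs, COUNT(column) excludes them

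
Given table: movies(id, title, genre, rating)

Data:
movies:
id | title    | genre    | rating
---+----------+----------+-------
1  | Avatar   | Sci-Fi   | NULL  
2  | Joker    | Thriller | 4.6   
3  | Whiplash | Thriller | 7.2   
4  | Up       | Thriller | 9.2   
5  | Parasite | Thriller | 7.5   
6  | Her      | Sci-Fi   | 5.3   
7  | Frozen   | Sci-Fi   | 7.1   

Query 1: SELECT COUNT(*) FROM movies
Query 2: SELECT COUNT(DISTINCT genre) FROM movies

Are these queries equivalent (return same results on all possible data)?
No, not equivalent

Query 1 returns: [(7,)]
Query 2 returns: [(2,)]

Reason: COUNT(*) counts rows, COUNT(DISTINCT genre) counts unique genres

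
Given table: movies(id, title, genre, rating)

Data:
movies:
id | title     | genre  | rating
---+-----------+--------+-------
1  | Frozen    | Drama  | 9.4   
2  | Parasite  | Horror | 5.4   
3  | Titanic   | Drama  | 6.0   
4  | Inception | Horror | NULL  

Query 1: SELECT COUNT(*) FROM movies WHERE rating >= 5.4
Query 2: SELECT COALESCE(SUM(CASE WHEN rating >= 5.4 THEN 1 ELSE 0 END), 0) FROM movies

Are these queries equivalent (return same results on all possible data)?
Yes, equivalent

Both queries return: [(3,)]

Reason: COUNT with WHERE vs conditional SUM (COALESCE handles empty-table NULL)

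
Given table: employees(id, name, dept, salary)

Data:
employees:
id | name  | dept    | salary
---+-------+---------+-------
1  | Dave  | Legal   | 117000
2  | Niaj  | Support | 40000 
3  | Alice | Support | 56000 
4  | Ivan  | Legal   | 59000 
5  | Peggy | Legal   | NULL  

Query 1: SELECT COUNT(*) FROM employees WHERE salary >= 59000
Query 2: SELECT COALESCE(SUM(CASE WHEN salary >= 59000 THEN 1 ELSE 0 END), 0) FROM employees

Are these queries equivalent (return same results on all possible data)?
Yes, equivalent

Both queries return: [(2,)]

Reason: COUNT with WHERE vs conditional SUM (COALESCE handles empty-table NULL)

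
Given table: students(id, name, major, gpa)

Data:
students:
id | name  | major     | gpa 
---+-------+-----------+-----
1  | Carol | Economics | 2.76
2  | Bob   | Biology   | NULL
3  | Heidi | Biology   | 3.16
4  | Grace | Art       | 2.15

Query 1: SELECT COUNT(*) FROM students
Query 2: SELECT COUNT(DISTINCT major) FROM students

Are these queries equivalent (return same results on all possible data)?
No, not equivalent

Query 1 returns: [(4,)]
Query 2 returns: [(3,)]

Reason: COUNT(*) counts rows, COUNT(DISTINCT major) counts unique majors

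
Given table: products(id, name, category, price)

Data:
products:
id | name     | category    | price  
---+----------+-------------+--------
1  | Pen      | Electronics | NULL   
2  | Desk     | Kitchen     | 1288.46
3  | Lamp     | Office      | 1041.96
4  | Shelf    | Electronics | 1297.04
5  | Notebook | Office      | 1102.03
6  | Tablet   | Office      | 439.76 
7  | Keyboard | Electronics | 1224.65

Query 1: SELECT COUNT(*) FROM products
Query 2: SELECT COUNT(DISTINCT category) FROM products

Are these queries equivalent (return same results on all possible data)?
No, not equivalent

Query 1 returns: [(7,)]
Query 2 returns: [(3,)]

Reason: COUNT(*) counts rows, COUNT(DISTINCT category) counts unique categorys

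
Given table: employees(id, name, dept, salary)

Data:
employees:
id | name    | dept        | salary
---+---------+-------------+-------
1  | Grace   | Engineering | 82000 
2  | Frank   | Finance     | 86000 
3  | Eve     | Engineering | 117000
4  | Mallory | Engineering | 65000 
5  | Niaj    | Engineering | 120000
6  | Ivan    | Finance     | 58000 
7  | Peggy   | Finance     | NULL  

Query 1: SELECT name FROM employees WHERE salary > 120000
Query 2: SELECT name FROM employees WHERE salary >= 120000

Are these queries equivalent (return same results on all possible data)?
No, not equivalent

Query 1 returns: []
Query 2 returns: [('Niaj',)]

Reason: > vs >= gives different results when salary = 120000 exists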